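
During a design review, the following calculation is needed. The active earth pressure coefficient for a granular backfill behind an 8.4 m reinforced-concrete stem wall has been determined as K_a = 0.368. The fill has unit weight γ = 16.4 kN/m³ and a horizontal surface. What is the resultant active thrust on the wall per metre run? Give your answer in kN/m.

P = ½ K_a γ H² = 0.5 × 0.368 × 16.4 × 8.4² = 212.9 kN/m.

213 kN/m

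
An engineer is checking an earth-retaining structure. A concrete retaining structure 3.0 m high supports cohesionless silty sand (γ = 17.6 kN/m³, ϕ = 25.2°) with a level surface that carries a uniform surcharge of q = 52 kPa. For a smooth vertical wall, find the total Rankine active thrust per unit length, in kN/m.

K_a = tan²(45° − φ/2) = 0.4027.
Soil triangle: ½ K_a γ H² = 0.5×0.4027×17.6×3.0² = 31.90 kN/m.
Surcharge rectangle: K_a q H = 0.4027×52×3.0 = 62.83 kN/m.
Total = 31.90 + 62.83 = 94.72 kN/m.

94.7 kN/m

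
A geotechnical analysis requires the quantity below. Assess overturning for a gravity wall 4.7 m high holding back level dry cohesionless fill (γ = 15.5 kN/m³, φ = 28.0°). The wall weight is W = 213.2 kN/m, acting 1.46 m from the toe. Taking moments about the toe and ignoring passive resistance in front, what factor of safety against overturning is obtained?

K_a = tan²(45° − 28.0°/2) = 0.3610.
P_a = ½K_aγH² = 0.5×0.3610×15.5×4.7² = 61.81 kN/m, acting at H/3 = 1.567 m above the base.
Overturning moment M_o = P_a × H/3 = 61.81 × 1.567 = 96.83.
Resisting moment M_r = W × 1.46 = 213.2 × 1.46 = 311.3.
FS_overturning = M_r/M_o = 311.3/96.83 = 3.215.

3.21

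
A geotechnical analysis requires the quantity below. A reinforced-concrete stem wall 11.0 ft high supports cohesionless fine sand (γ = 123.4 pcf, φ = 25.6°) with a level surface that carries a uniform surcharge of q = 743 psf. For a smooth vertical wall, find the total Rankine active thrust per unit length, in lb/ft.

6200 lb/ft

K_a = tan²(45° − φ/2) = 0.3966.
Soil triangle: ½ K_a γ H² = 0.5×0.3966×123.4×11.0² = 2961 lb/ft.
Surcharge rectangle: K_a q H = 0.3966×743×11.0 = 3241 lb/ft.
Total = 2961 + 3241 = 6202 lb/ft.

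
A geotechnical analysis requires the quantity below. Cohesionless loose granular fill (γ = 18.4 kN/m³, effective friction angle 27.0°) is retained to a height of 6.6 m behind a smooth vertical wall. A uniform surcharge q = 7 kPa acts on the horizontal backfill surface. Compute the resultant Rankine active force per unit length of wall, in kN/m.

168 kN/m

K_a = tan²(45° − φ/2) = 0.3755.
Soil triangle: ½ K_a γ H² = 0.5×0.3755×18.4×6.6² = 150.5 kN/m.
Surcharge rectangle: K_a q H = 0.3755×7×6.6 = 17.35 kN/m.
Total = 150.5 + 17.35 = 167.8 kN/m.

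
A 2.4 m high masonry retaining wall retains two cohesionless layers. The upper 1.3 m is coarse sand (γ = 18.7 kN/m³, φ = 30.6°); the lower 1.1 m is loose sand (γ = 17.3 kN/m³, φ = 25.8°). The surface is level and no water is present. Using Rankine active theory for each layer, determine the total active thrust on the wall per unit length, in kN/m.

19.8 kN/m

K_a1 = tan²(45°−30.6°/2) = 0.3253; K_a2 = tan²(45°−25.8°/2) = 0.3935.
Layer 1: σ at base = K_a1 γ₁ h₁ = 7.909 kPa; P₁ = ½×7.909×1.3 = 5.141.
Layer 2: σ_v at top = γ₁h₁ = 24.31; σ_h top = K_a2×24.31 = 9.566; σ_h base = K_a2×(24.31+17.3×1.1) = 17.05.
P₂ = ½(9.566+17.05)×1.1 = 14.64. Total P_a = 5.141+14.64 = 19.78 kN/m.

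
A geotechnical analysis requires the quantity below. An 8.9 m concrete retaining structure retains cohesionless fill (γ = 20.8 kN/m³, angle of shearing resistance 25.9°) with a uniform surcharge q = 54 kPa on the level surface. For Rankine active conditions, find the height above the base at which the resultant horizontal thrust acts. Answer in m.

K_a = 0.3920.
Triangular part P₁ = ½K_aγH² = 322.9 at H/3 = 2.967 m; rectangular part P₂ = K_a q H = 188.4 at H/2 = 4.450 m.
ȳ = (P₁·2.967 + P₂·4.450)/(P₁+P₂) = 3.513 m.

3.51 m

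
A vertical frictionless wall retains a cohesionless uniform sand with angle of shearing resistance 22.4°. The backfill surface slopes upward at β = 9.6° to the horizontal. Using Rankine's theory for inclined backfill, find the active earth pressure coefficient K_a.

0.477

K_a = cos β · (cos β − √(cos²β − cos²φ)) / (cos β + √(cos²β − cos²φ)).
cos β = 0.9860, cos φ = 0.9245, √(cos²β − cos²φ) = 0.3426.
K_a = 0.9860 × (0.9860 − 0.3426)/(0.9860 + 0.3426) = 0.4774.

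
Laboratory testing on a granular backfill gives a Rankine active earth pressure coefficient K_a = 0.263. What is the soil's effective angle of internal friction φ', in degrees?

35.7°

K_a = tan²(45° − φ/2) ⇒ 45° − φ/2 = arctan(√0.263) = 27.15°.
φ = 2(45° − 27.15°) = 35.70°.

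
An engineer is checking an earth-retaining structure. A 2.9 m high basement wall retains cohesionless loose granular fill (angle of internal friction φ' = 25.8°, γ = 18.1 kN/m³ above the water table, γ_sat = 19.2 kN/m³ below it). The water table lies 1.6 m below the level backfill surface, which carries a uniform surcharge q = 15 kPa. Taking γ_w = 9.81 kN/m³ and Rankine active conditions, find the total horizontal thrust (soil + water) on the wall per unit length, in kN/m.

K_a = tan²(45° − φ/2) = 0.3935.
γ' = 19.2 − 9.81 = 9.390 kN/m³. h₂ = H − d_w = 1.3 m.
σ'_h: at surface K_a·q = 5.903; at WT K_a(q+γd_w) = 17.30; at base K_a(q+γd_w+γ'h₂) = 22.10 kPa.
P₁ = ½(5.903+17.30)×1.6 = 18.56; P₂ = ½(17.30+22.10)×1.3 = 25.61; P_w = ½γ_w h₂² = 8.289.
Total = 18.56+25.61+8.289 = 52.46 kN/m.

52.5 kN/m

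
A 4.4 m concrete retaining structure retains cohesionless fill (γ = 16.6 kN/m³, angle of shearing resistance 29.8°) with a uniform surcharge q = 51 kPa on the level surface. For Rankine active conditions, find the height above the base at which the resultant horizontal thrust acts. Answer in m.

1.89 m

K_a = 0.3360.
Triangular part P₁ = ½K_aγH² = 54.00 at H/3 = 1.467 m; rectangular part P₂ = K_a q H = 75.40 at H/2 = 2.200 m.
ȳ = (P₁·1.467 + P₂·2.200)/(P₁+P₂) = 1.894 m.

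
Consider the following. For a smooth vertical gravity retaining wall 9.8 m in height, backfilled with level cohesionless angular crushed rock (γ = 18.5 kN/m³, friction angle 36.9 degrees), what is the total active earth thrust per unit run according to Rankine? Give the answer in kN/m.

222 kN/m

K_a = tan²(45° − φ/2) = 0.2497.
P_a = ½ K_a γ H² = 0.5 × 0.2497 × 18.5 × 9.8² = 221.8 kN/m.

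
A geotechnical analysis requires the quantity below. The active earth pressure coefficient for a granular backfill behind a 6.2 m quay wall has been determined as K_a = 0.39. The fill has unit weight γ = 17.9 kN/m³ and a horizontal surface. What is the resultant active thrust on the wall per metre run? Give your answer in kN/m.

134 kN/m

P = ½ K_a γ H² = 0.5 × 0.39 × 17.9 × 6.2² = 134.2 kN/m.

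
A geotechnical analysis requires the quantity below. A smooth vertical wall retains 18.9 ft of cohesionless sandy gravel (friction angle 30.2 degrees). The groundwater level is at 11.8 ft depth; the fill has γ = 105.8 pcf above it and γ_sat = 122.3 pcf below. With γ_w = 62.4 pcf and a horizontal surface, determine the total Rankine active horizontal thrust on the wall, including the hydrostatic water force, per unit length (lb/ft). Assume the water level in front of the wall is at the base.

7440 lb/ft

K_a = tan²(45° − φ/2) = 0.3307.
γ' = 122.3 − 62.4 = 59.90 pcf. Depth below WT = 7.1 ft.
σ'_h at WT = K_a γ d_w = 412.8 psf; at base = 412.8 + K_a γ' × 7.1 = 553.4 psf.
P₁ (0–11.8 ft) = ½×412.8×11.8 = 2436. P₂ (11.8–18.9 ft) = ½(412.8+553.4)×7.1 = 3430.
P_w = ½ γ_w h₂² = 0.5×62.4×7.1² = 1573. Total = 2436+3430+1573 = 7438 lb/ft.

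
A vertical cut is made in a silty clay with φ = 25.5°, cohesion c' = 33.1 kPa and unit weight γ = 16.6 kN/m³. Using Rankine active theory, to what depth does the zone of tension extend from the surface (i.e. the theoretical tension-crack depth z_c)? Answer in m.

K_a = tan²(45° − 25.5°/2) = 0.3981; √K_a = 0.6310.
The active pressure is zero where K_a γ z = 2c√K_a, so z_c = 2c/(γ√K_a) = 2×33.1/(16.6×0.6310) = 6.321 m.

6.32 m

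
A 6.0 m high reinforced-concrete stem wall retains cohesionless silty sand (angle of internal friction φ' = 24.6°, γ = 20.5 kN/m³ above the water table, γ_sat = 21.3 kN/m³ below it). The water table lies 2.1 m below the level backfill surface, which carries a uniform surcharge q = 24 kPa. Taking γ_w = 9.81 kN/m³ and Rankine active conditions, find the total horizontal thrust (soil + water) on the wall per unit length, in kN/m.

258 kN/m

K_a = tan²(45° − φ/2) = 0.4121.
γ' = 21.3 − 9.81 = 11.49 kN/m³. h₂ = H − d_w = 3.9 m.
σ'_h: at surface K_a·q = 9.892; at WT K_a(q+γd_w) = 27.63; at base K_a(q+γd_w+γ'h₂) = 46.10 kPa.
P₁ = ½(9.892+27.63)×2.1 = 39.40; P₂ = ½(27.63+46.10)×3.9 = 143.8; P_w = ½γ_w h₂² = 74.61.
Total = 39.40+143.8+74.61 = 257.8 kN/m.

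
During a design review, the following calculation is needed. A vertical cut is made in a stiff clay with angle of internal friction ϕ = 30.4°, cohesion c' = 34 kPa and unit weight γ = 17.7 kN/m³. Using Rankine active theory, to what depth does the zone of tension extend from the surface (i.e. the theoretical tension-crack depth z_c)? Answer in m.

K_a = tan²(45° − 30.4°/2) = 0.3280; √K_a = 0.5727.
The active pressure is zero where K_a γ z = 2c√K_a, so z_c = 2c/(γ√K_a) = 2×34/(17.7×0.5727) = 6.708 m.

6.71 m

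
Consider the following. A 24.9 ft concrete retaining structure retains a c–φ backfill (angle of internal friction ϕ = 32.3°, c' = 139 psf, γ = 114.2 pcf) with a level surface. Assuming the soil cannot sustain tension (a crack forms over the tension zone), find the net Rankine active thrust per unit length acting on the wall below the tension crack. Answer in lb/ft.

7270 lb/ft

K_a = 0.3035; √K_a = 0.5509.
Tension-crack depth z_c = 2c/(γ√K_a) = 2×139/(114.2×0.5509) = 4.419 ft.
σ_a at base = K_a γ H − 2c√K_a = 0.3035×114.2×24.9 − 2×139×0.5509 = 709.8 psf.
P_a = ½ × 709.8 × (H − z_c) = 0.5×709.8×20.48 = 7269 lb/ft.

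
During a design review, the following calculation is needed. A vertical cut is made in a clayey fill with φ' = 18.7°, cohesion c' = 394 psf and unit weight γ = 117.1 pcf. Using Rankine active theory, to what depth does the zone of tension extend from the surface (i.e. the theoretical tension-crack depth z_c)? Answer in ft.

9.38 ft

K_a = tan²(45° − 18.7°/2) = 0.5144; √K_a = 0.7173.
The active pressure is zero where K_a γ z = 2c√K_a, so z_c = 2c/(γ√K_a) = 2×394/(117.1×0.7173) = 9.382 ft.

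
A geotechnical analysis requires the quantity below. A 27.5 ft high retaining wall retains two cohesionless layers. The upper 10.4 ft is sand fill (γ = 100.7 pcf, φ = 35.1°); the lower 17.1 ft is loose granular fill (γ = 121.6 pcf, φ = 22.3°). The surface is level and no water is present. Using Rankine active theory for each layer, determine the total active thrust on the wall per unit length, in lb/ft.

K_a1 = tan²(45°−35.1°/2) = 0.2698; K_a2 = tan²(45°−22.3°/2) = 0.4498.
Layer 1: σ at base = K_a1 γ₁ h₁ = 282.6 psf; P₁ = ½×282.6×10.4 = 1469.
Layer 2: σ_v at top = γ₁h₁ = 1047; σ_h top = K_a2×1047 = 471.1; σ_h base = K_a2×(1047+121.6×17.1) = 1407.
P₂ = ½(471.1+1407)×17.1 = 16050. Total P_a = 1469+16050 = 17520 lb/ft.

17500 lb/ft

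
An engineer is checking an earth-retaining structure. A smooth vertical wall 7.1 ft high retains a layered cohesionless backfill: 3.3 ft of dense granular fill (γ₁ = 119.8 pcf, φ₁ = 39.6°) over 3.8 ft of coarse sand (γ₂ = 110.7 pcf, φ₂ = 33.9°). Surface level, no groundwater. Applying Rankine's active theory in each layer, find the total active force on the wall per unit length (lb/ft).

K_a1 = tan²(45°−39.6°/2) = 0.2214; K_a2 = tan²(45°−33.9°/2) = 0.2839.
Layer 1: σ at base = K_a1 γ₁ h₁ = 87.54 psf; P₁ = ½×87.54×3.3 = 144.4.
Layer 2: σ_v at top = γ₁h₁ = 395.3; σ_h top = K_a2×395.3 = 112.2; σ_h base = K_a2×(395.3+110.7×3.8) = 231.7.
P₂ = ½(112.2+231.7)×3.8 = 653.4. Total P_a = 144.4+653.4 = 797.9 lb/ft.

798 lb/ft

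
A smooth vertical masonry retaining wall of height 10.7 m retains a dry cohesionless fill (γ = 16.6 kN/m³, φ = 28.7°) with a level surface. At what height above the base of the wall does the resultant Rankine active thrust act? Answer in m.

3.57 m

K_a = 0.3511.
The pressure distribution is triangular, so the resultant acts at H/3 above the base = 10.7/3 = 3.567 m.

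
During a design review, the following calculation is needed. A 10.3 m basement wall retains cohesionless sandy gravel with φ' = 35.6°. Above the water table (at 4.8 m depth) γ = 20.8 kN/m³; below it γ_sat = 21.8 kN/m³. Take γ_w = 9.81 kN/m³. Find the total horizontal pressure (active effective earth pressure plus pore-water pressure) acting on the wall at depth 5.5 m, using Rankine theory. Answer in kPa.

K_a = (1 − sin φ)/(1 + sin φ) = 0.2641.
γ' = 21.8 − 9.81 = 11.99 kN/m³.
Effective vertical stress at 5.5 m: σ'_v = 20.8×4.8 + 11.99×0.700 = 108.2 kPa.
σ'_h = K_a σ'_v = 0.2641 × 108.2 = 28.59 kPa; u = γ_w × 0.700 = 6.867 kPa.
Total σ_h = 28.59 + 6.867 = 35.45 kPa.

35.5 kPa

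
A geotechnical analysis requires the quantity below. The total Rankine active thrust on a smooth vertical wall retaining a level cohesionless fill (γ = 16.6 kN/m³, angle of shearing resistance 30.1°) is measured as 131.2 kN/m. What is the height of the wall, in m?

K_a = 0.3320. P_a = ½ K_a γ H² ⇒ H = √(2P_a/(K_a γ)).
H = √(2×131.2/(0.3320×16.6)) = 6.900 m.

6.90 m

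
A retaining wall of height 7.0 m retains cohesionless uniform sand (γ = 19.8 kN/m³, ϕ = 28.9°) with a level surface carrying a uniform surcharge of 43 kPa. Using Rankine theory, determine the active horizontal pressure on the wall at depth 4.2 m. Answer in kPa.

K_a = (1 − sin φ)/(1 + sin φ) = 0.3484.
σ_v = γz + q = 19.8 × 4.2 + 43 = 126.2 kPa.
σ_h = K_a σ_v = 0.3484 × 126.2 = 43.95 kPa.

43.9 kPa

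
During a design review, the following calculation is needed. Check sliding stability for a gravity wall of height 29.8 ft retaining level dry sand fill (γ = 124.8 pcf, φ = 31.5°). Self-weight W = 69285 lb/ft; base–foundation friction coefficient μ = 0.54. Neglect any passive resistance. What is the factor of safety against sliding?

K_a = tan²(45° − 31.5°/2) = 0.3136.
P_a = ½K_aγH² = 0.5×0.3136×124.8×29.8² = 17380 lb/ft, acting at H/3 = 9.933 ft above the base.
FS_sliding = μW / P_a = 0.54×69285 / 17380 = 2.153.

2.15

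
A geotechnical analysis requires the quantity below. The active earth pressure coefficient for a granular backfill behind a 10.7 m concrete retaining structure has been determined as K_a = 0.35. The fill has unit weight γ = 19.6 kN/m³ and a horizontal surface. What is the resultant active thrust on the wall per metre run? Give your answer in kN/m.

P = ½ K_a γ H² = 0.5 × 0.35 × 19.6 × 10.7² = 392.7 kN/m.

393 kN/m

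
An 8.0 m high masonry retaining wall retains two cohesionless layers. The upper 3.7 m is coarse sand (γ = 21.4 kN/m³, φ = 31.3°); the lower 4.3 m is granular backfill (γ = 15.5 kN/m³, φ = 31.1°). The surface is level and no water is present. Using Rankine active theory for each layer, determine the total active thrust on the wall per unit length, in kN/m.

K_a1 = tan²(45°−31.3°/2) = 0.3162; K_a2 = tan²(45°−31.1°/2) = 0.3188.
Layer 1: σ at base = K_a1 γ₁ h₁ = 25.04 kPa; P₁ = ½×25.04×3.7 = 46.32.
Layer 2: σ_v at top = γ₁h₁ = 79.18; σ_h top = K_a2×79.18 = 25.24; σ_h base = K_a2×(79.18+15.5×4.3) = 46.49.
P₂ = ½(25.24+46.49)×4.3 = 154.2. Total P_a = 46.32+154.2 = 200.5 kN/m.

201 kN/m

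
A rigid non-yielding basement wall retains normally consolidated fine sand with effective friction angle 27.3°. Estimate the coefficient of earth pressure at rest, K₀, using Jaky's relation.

K₀ = 1 − sin φ' = 1 − sin 27.3° = 0.5414.

0.541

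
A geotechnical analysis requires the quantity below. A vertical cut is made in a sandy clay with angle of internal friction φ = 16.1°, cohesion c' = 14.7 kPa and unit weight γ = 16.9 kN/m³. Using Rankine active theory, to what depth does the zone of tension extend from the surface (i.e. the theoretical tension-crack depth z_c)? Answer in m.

2.31 m

K_a = tan²(45° − 16.1°/2) = 0.5658; √K_a = 0.7522.
The active pressure is zero where K_a γ z = 2c√K_a, so z_c = 2c/(γ√K_a) = 2×14.7/(16.9×0.7522) = 2.313 m.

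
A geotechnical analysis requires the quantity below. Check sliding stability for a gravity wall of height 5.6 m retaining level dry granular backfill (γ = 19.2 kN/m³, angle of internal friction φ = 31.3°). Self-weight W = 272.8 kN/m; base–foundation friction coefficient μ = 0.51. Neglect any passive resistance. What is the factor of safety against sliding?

1.46

K_a = tan²(45° − 31.3°/2) = 0.3162.
P_a = ½K_aγH² = 0.5×0.3162×19.2×5.6² = 95.20 kN/m, acting at H/3 = 1.867 m above the base.
FS_sliding = μW / P_a = 0.51×272.8 / 95.20 = 1.461.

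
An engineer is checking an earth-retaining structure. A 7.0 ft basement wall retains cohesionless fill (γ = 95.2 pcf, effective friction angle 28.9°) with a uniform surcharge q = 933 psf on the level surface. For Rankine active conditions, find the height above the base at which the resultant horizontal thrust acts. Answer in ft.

3.19 ft

K_a = 0.3484.
Triangular part P₁ = ½K_aγH² = 812.5 at H/3 = 2.333 ft; rectangular part P₂ = K_a q H = 2275 at H/2 = 3.500 ft.
ȳ = (P₁·2.333 + P₂·3.500)/(P₁+P₂) = 3.193 ft.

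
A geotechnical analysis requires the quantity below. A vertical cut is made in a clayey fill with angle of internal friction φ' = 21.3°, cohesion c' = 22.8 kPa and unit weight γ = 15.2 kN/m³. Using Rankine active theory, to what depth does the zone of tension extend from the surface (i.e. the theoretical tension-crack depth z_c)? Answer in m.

4.39 m

K_a = tan²(45° − 21.3°/2) = 0.4671; √K_a = 0.6834.
The active pressure is zero where K_a γ z = 2c√K_a, so z_c = 2c/(γ√K_a) = 2×22.8/(15.2×0.6834) = 4.390 m.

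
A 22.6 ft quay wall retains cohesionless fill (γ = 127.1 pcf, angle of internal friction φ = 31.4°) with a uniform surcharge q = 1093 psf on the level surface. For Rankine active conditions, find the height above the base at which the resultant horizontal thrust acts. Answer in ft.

9.16 ft

K_a = 0.3149.
Triangular part P₁ = ½K_aγH² = 10220 at H/3 = 7.533 ft; rectangular part P₂ = K_a q H = 7779 at H/2 = 11.30 ft.
ȳ = (P₁·7.533 + P₂·11.30)/(P₁+P₂) = 9.161 ft.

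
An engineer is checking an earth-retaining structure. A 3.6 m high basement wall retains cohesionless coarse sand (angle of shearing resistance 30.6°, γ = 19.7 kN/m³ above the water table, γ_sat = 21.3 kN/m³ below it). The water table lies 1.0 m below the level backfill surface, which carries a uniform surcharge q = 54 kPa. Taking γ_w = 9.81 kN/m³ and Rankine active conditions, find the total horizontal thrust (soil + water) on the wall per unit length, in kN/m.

K_a = tan²(45° − φ/2) = 0.3253.
γ' = 21.3 − 9.81 = 11.49 kN/m³. h₂ = H − d_w = 2.6 m.
σ'_h: at surface K_a·q = 17.57; at WT K_a(q+γd_w) = 23.98; at base K_a(q+γd_w+γ'h₂) = 33.70 kPa.
P₁ = ½(17.57+23.98)×1.0 = 20.77; P₂ = ½(23.98+33.70)×2.6 = 74.98; P_w = ½γ_w h₂² = 33.16.
Total = 20.77+74.98+33.16 = 128.9 kN/m.

129 kN/m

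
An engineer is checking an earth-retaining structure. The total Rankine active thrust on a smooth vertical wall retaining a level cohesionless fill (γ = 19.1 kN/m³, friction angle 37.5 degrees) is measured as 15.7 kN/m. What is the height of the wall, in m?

K_a = 0.2432. P_a = ½ K_a γ H² ⇒ H = √(2P_a/(K_a γ)).
H = √(2×15.7/(0.2432×19.1)) = 2.600 m.

2.60 m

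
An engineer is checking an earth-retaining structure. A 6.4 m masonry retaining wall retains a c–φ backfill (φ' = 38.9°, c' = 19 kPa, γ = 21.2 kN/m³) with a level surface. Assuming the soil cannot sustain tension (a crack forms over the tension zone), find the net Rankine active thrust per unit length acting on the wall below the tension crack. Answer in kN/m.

17.0 kN/m

K_a = 0.2285; √K_a = 0.4780.
Tension-crack depth z_c = 2c/(γ√K_a) = 2×19/(21.2×0.4780) = 3.750 m.
σ_a at base = K_a γ H − 2c√K_a = 0.2285×21.2×6.4 − 2×19×0.4780 = 12.84 kPa.
P_a = ½ × 12.84 × (H − z_c) = 0.5×12.84×2.650 = 17.02 kN/m.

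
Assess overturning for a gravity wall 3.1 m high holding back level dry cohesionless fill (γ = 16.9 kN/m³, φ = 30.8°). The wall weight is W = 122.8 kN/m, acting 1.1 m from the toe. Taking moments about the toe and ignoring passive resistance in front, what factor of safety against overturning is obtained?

4.99

K_a = tan²(45° − 30.8°/2) = 0.3227.
P_a = ½K_aγH² = 0.5×0.3227×16.9×3.1² = 26.21 kN/m, acting at H/3 = 1.033 m above the base.
Overturning moment M_o = P_a × H/3 = 26.21 × 1.033 = 27.08.
Resisting moment M_r = W × 1.1 = 122.8 × 1.1 = 135.1.
FS_overturning = M_r/M_o = 135.1/27.08 = 4.988.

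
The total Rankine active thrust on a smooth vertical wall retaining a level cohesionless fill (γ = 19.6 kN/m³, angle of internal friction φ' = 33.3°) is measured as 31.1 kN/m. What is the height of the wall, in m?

K_a = 0.2911. P_a = ½ K_a γ H² ⇒ H = √(2P_a/(K_a γ)).
H = √(2×31.1/(0.2911×19.6)) = 3.302 m.

3.30 m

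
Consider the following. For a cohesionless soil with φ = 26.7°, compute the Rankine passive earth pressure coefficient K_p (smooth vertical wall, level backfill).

K_p = (1 + sin φ)/(1 − sin φ) = tan²(45° + 26.7°/2) = 2.632.

2.63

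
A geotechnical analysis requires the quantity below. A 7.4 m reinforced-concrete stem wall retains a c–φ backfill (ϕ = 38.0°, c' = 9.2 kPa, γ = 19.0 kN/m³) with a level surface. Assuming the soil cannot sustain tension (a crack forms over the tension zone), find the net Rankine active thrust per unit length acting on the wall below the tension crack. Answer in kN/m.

K_a = 0.2379; √K_a = 0.4877.
Tension-crack depth z_c = 2c/(γ√K_a) = 2×9.2/(19.0×0.4877) = 1.986 m.
σ_a at base = K_a γ H − 2c√K_a = 0.2379×19.0×7.4 − 2×9.2×0.4877 = 24.47 kPa.
P_a = ½ × 24.47 × (H − z_c) = 0.5×24.47×5.414 = 66.25 kN/m.

66.3 kN/m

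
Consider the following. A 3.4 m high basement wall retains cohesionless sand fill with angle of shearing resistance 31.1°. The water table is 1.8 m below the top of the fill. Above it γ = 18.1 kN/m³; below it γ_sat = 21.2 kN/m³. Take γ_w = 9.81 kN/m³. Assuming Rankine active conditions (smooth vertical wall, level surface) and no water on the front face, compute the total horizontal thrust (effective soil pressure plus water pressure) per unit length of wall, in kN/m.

K_a = tan²(45° − φ/2) = 0.3188.
γ' = 21.2 − 9.81 = 11.39 kN/m³. Depth below WT = 1.6 m.
σ'_h at WT = K_a γ d_w = 10.39 kPa; at base = 10.39 + K_a γ' × 1.6 = 16.20 kPa.
P₁ (0–1.8 m) = ½×10.39×1.8 = 9.348. P₂ (1.8–3.4 m) = ½(10.39+16.20)×1.6 = 21.27.
P_w = ½ γ_w h₂² = 0.5×9.81×1.6² = 12.56. Total = 9.348+21.27+12.56 = 43.17 kN/m.

43.2 kN/m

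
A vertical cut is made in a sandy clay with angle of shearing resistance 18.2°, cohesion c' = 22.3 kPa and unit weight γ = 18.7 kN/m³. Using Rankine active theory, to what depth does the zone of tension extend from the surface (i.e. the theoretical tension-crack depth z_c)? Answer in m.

K_a = tan²(45° − 18.2°/2) = 0.5240; √K_a = 0.7239.
The active pressure is zero where K_a γ z = 2c√K_a, so z_c = 2c/(γ√K_a) = 2×22.3/(18.7×0.7239) = 3.295 m.

3.29 m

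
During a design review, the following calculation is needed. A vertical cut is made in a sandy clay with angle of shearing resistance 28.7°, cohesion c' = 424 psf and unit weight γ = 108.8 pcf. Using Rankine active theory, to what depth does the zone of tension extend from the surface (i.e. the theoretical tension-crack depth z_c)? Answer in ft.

13.2 ft

K_a = tan²(45° − 28.7°/2) = 0.3511; √K_a = 0.5926.
The active pressure is zero where K_a γ z = 2c√K_a, so z_c = 2c/(γ√K_a) = 2×424/(108.8×0.5926) = 13.15 ft.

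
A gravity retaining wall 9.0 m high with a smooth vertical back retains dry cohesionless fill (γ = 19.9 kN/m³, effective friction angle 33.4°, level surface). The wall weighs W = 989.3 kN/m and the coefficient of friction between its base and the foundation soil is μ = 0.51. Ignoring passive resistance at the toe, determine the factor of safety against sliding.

2.16

K_a = tan²(45° − 33.4°/2) = 0.2899.
P_a = ½K_aγH² = 0.5×0.2899×19.9×9.0² = 233.7 kN/m, acting at H/3 = 3.000 m above the base.
FS_sliding = μW / P_a = 0.51×989.3 / 233.7 = 2.159.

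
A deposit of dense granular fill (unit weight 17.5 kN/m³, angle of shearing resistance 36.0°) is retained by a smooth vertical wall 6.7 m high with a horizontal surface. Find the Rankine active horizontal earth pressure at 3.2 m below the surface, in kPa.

K_a = (1 − sin φ)/(1 + sin φ) = 0.2596.
σ_h = K_a γ z = 0.2596 × 17.5 × 3.2 = 14.54 kPa.

14.5 kPa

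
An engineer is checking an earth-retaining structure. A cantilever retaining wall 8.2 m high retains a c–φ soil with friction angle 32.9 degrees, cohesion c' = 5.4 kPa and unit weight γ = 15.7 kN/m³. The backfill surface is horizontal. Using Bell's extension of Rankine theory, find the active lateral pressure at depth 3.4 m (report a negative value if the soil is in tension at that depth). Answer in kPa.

9.93 kPa

K_a = (1 − sin φ)/(1 + sin φ) = 0.2960.
σ_a = K_a γ z − 2c√K_a = 0.2960×15.7×3.4 − 2×5.4×0.5441 = 9.926 kPa.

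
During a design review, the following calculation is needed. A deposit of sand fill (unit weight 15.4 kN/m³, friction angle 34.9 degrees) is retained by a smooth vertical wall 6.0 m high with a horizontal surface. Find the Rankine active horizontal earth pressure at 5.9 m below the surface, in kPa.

K_a = (1 − sin φ)/(1 + sin φ) = 0.2721.
σ_h = K_a γ z = 0.2721 × 15.4 × 5.9 = 24.73 kPa.

24.7 kPa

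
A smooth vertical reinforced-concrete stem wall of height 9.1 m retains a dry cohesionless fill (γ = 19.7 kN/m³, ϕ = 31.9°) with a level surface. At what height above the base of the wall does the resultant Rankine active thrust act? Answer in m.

3.03 m

K_a = 0.3085.
The pressure distribution is triangular, so the resultant acts at H/3 above the base = 9.1/3 = 3.033 m.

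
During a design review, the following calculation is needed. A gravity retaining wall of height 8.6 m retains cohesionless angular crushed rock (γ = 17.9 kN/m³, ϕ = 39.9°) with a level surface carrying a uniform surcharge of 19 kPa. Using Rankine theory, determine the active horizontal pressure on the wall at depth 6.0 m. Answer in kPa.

27.6 kPa

K_a = (1 − sin φ)/(1 + sin φ) = 0.2184.
σ_v = γz + q = 17.9 × 6.0 + 19 = 126.4 kPa.
σ_h = K_a σ_v = 0.2184 × 126.4 = 27.61 kPa.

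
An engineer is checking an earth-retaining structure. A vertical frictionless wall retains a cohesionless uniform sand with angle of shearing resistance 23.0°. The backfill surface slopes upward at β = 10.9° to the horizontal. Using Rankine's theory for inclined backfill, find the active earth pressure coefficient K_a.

K_a = cos β · (cos β − √(cos²β − cos²φ)) / (cos β + √(cos²β − cos²φ)).
cos β = 0.9820, cos φ = 0.9205, √(cos²β − cos²φ) = 0.3419.
K_a = 0.9820 × (0.9820 − 0.3419)/(0.9820 + 0.3419) = 0.4747.

0.475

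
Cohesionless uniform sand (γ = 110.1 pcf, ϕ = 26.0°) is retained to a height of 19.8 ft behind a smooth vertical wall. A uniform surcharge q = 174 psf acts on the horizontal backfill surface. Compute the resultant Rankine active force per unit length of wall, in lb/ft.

K_a = tan²(45° − φ/2) = 0.3905.
Soil triangle: ½ K_a γ H² = 0.5×0.3905×110.1×19.8² = 8427 lb/ft.
Surcharge rectangle: K_a q H = 0.3905×174×19.8 = 1345 lb/ft.
Total = 8427 + 1345 = 9772 lb/ft.

9770 lb/ft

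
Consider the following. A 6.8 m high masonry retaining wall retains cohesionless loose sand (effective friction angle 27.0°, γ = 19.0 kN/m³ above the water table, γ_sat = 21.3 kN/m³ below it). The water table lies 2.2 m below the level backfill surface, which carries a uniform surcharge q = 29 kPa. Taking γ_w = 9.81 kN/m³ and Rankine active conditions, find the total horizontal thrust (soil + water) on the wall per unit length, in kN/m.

313 kN/m

K_a = tan²(45° − φ/2) = 0.3755.
γ' = 21.3 − 9.81 = 11.49 kN/m³. h₂ = H − d_w = 4.6 m.
σ'_h: at surface K_a·q = 10.89; at WT K_a(q+γd_w) = 26.59; at base K_a(q+γd_w+γ'h₂) = 46.44 kPa.
P₁ = ½(10.89+26.59)×2.2 = 41.23; P₂ = ½(26.59+46.44)×4.6 = 168.0; P_w = ½γ_w h₂² = 103.8.
Total = 41.23+168.0+103.8 = 313.0 kN/m.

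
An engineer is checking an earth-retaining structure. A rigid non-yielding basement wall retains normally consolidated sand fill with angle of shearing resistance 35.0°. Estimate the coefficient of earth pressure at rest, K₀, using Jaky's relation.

0.426

K₀ = 1 − sin φ' = 1 − sin 35.0° = 0.4264.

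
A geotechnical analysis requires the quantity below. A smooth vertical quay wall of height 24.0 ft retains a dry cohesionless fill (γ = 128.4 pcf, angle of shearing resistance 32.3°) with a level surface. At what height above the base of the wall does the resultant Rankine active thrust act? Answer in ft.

K_a = 0.3035.
The pressure distribution is triangular, so the resultant acts at H/3 above the base = 24.0/3 = 8.000 ft.

8.00 ft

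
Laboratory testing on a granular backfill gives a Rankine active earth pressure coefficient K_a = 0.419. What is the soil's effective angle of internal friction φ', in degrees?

K_a = tan²(45° − φ/2) ⇒ 45° − φ/2 = arctan(√0.419) = 32.92°.
φ = 2(45° − 32.92°) = 24.17°.

24.2°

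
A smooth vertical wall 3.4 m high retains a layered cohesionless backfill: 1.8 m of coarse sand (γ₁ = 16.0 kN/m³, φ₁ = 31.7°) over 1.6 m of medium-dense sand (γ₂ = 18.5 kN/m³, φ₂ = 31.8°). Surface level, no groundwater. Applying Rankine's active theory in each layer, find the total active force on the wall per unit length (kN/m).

K_a1 = tan²(45°−31.7°/2) = 0.3111; K_a2 = tan²(45°−31.8°/2) = 0.3098.
Layer 1: σ at base = K_a1 γ₁ h₁ = 8.959 kPa; P₁ = ½×8.959×1.8 = 8.063.
Layer 2: σ_v at top = γ₁h₁ = 28.80; σ_h top = K_a2×28.80 = 8.922; σ_h base = K_a2×(28.80+18.5×1.6) = 18.09.
P₂ = ½(8.922+18.09)×1.6 = 21.61. Total P_a = 8.063+21.61 = 29.67 kN/m.

29.7 kN/m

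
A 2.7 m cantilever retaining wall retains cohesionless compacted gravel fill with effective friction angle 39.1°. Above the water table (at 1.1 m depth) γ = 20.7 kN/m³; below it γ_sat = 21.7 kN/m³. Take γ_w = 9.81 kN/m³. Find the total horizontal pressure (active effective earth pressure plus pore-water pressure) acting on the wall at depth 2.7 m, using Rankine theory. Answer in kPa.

K_a = (1 − sin φ)/(1 + sin φ) = 0.2265.
γ' = 21.7 − 9.81 = 11.89 kN/m³.
Effective vertical stress at 2.7 m: σ'_v = 20.7×1.1 + 11.89×1.60 = 41.79 kPa.
σ'_h = K_a σ'_v = 0.2265 × 41.79 = 9.466 kPa; u = γ_w × 1.60 = 15.70 kPa.
Total σ_h = 9.466 + 15.70 = 25.16 kPa.

25.2 kPa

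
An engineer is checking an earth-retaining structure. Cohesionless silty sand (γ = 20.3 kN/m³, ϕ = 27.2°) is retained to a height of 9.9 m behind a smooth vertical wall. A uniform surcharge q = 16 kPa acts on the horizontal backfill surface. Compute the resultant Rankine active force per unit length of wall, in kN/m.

430 kN/m

K_a = tan²(45° − φ/2) = 0.3726.
Soil triangle: ½ K_a γ H² = 0.5×0.3726×20.3×9.9² = 370.7 kN/m.
Surcharge rectangle: K_a q H = 0.3726×16×9.9 = 59.02 kN/m.
Total = 370.7 + 59.02 = 429.7 kN/m.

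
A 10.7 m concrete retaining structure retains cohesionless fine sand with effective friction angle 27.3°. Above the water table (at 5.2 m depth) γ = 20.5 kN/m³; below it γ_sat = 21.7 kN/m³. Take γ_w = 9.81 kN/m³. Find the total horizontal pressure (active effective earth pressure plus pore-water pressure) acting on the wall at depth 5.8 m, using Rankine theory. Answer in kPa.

48.1 kPa

K_a = (1 − sin φ)/(1 + sin φ) = 0.3711.
γ' = 21.7 − 9.81 = 11.89 kN/m³.
Effective vertical stress at 5.8 m: σ'_v = 20.5×5.2 + 11.89×0.600 = 113.7 kPa.
σ'_h = K_a σ'_v = 0.3711 × 113.7 = 42.21 kPa; u = γ_w × 0.600 = 5.886 kPa.
Total σ_h = 42.21 + 5.886 = 48.10 kPa.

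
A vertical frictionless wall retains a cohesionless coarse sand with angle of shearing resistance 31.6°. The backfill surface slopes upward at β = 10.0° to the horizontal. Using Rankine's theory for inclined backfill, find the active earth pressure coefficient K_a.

0.327

K_a = cos β · (cos β − √(cos²β − cos²φ)) / (cos β + √(cos²β − cos²φ)).
cos β = 0.9848, cos φ = 0.8517, √(cos²β − cos²φ) = 0.4944.
K_a = 0.9848 × (0.9848 − 0.4944)/(0.9848 + 0.4944) = 0.3265.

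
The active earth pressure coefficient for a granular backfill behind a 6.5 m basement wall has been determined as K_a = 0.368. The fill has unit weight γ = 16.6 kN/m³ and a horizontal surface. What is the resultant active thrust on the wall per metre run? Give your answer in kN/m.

P = ½ K_a γ H² = 0.5 × 0.368 × 16.6 × 6.5² = 129.0 kN/m.

129 kN/m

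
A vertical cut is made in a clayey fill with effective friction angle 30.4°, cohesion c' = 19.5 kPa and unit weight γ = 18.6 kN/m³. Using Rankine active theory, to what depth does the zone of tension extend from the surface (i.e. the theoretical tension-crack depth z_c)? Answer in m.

K_a = tan²(45° − 30.4°/2) = 0.3280; √K_a = 0.5727.
The active pressure is zero where K_a γ z = 2c√K_a, so z_c = 2c/(γ√K_a) = 2×19.5/(18.6×0.5727) = 3.661 m.

3.66 m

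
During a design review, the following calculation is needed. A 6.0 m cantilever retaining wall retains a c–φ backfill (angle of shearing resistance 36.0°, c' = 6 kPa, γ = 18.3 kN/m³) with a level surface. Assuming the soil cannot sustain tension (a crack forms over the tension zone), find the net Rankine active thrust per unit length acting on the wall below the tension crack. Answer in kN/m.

52.8 kN/m

K_a = 0.2596; √K_a = 0.5095.
Tension-crack depth z_c = 2c/(γ√K_a) = 2×6/(18.3×0.5095) = 1.287 m.
σ_a at base = K_a γ H − 2c√K_a = 0.2596×18.3×6.0 − 2×6×0.5095 = 22.39 kPa.
P_a = ½ × 22.39 × (H − z_c) = 0.5×22.39×4.713 = 52.77 kN/m.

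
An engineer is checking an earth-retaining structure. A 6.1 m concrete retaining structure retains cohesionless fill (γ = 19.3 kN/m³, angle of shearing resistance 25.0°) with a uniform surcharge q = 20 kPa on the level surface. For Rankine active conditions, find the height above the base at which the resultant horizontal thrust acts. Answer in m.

K_a = 0.4059.
Triangular part P₁ = ½K_aγH² = 145.7 at H/3 = 2.033 m; rectangular part P₂ = K_a q H = 49.51 at H/2 = 3.050 m.
ȳ = (P₁·2.033 + P₂·3.050)/(P₁+P₂) = 2.291 m.

2.29 m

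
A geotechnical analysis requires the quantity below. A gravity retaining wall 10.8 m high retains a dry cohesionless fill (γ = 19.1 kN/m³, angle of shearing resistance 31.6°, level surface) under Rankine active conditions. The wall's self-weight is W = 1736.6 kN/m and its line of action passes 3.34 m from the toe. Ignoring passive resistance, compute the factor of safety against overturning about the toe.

K_a = tan²(45° − 31.6°/2) = 0.3123.
P_a = ½K_aγH² = 0.5×0.3123×19.1×10.8² = 347.9 kN/m, acting at H/3 = 3.600 m above the base.
Overturning moment M_o = P_a × H/3 = 347.9 × 3.600 = 1253.
Resisting moment M_r = W × 3.34 = 1736.6 × 3.34 = 5800.
FS_overturning = M_r/M_o = 5800/1253 = 4.631.

4.63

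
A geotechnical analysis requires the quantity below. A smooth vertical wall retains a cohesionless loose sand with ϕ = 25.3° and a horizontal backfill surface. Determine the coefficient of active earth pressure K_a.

0.401

K_a = tan²(45° − φ/2) = tan²(32.35°) = 0.4012.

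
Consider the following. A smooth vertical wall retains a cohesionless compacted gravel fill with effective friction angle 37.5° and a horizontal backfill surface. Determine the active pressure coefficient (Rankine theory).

K_a = (1 − sin φ)/(1 + sin φ) = (1 − sin 37.5°)/(1 + sin 37.5°) = 0.2432.

0.243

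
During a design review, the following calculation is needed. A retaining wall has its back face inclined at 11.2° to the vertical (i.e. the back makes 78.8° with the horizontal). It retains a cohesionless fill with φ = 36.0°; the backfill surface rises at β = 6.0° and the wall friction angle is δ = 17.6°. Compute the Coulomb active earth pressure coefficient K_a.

0.347

K_a = sin²(α+φ) / [sin²α · sin(α−δ) · (1 + √{sin(φ+δ)sin(φ−β) / (sin(α−δ)sin(α+β))})²].
With α = 78.8°, φ = 36.0°, δ = 17.6°, β = 6.0°: K_a = 0.3466.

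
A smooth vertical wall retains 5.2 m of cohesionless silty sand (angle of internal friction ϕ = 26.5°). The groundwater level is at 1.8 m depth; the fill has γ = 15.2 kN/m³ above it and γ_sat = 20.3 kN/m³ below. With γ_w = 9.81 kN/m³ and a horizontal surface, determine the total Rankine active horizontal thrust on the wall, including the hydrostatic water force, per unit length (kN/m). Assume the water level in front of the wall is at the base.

K_a = tan²(45° − φ/2) = 0.3829.
γ' = 20.3 − 9.81 = 10.49 kN/m³. Depth below WT = 3.4 m.
σ'_h at WT = K_a γ d_w = 10.48 kPa; at base = 10.48 + K_a γ' × 3.4 = 24.13 kPa.
P₁ (0–1.8 m) = ½×10.48×1.8 = 9.429. P₂ (1.8–5.2 m) = ½(10.48+24.13)×3.4 = 58.84.
P_w = ½ γ_w h₂² = 0.5×9.81×3.4² = 56.70. Total = 9.429+58.84+56.70 = 125.0 kN/m.

125 kN/m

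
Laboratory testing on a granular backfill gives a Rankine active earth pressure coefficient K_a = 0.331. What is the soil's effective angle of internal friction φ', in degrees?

30.2°

K_a = tan²(45° − φ/2) ⇒ 45° − φ/2 = arctan(√0.331) = 29.91°.
φ = 2(45° − 29.91°) = 30.17°.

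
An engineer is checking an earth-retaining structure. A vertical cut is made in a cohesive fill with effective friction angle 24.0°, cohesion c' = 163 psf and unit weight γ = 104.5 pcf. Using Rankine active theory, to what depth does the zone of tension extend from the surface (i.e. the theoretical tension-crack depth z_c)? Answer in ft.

K_a = tan²(45° − 24.0°/2) = 0.4217; √K_a = 0.6494.
The active pressure is zero where K_a γ z = 2c√K_a, so z_c = 2c/(γ√K_a) = 2×163/(104.5×0.6494) = 4.804 ft.

4.80 ft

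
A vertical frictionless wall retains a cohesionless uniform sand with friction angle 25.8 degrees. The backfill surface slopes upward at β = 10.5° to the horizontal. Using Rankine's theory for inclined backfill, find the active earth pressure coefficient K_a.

0.419

K_a = cos β · (cos β − √(cos²β − cos²φ)) / (cos β + √(cos²β − cos²φ)).
cos β = 0.9833, cos φ = 0.9003, √(cos²β − cos²φ) = 0.3952.
K_a = 0.9833 × (0.9833 − 0.3952)/(0.9833 + 0.3952) = 0.4194.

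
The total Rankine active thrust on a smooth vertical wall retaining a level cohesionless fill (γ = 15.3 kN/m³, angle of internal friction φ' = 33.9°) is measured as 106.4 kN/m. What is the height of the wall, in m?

K_a = 0.2839. P_a = ½ K_a γ H² ⇒ H = √(2P_a/(K_a γ)).
H = √(2×106.4/(0.2839×15.3)) = 6.999 m.

7.00 m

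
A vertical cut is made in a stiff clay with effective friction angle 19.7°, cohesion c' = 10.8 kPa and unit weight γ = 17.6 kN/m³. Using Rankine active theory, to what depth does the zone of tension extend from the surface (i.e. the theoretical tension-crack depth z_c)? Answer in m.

K_a = tan²(45° − 19.7°/2) = 0.4958; √K_a = 0.7041.
The active pressure is zero where K_a γ z = 2c√K_a, so z_c = 2c/(γ√K_a) = 2×10.8/(17.6×0.7041) = 1.743 m.

1.74 m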